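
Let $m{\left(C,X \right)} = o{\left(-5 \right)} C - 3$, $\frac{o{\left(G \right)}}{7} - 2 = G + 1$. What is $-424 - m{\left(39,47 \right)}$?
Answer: $125$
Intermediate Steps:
$o{\left(G \right)} = 21 + 7 G$ ($o{\left(G \right)} = 14 + 7 \left(G + 1\right) = 14 + 7 \left(1 + G\right) = 14 + \left(7 + 7 G\right) = 21 + 7 G$)
$m{\left(C,X \right)} = -3 - 14 C$ ($m{\left(C,X \right)} = \left(21 + 7 \left(-5\right)\right) C - 3 = \left(21 - 35\right) C - 3 = - 14 C - 3 = -3 - 14 C$)
$-424 - m{\left(39,47 \right)} = -424 - \left(-3 - 546\right) = -424 - -549 = -424 + 549 = 125$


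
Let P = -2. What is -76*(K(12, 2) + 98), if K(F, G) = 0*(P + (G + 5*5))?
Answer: -7448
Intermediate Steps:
K(F, G) = 0 (K(F, G) = 0*(-2 + (G + 5*5)) = 0*(-2 + (G + 25)) = 0*(-2 + (25 + G)) = 0*(23 + G) = 0)
-76*(K(12, 2) + 98) = -76*(0 + 98) = -76*98 = -7448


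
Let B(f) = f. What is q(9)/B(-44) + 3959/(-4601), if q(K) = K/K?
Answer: -1671/1892 ≈ -0.88319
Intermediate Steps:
q(K) = 1
q(9)/B(-44) + 3959/(-4601) = 1/(-44) + 3959/(-4601) = 1*(-1/44) + 3959*(-1/4601) = -1/44 - 37/43 = -1671/1892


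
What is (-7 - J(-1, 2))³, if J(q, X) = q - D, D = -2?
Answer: -512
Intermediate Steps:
J(q, X) = 2 + q (J(q, X) = q - 1*(-2) = q + 2 = 2 + q)
(-7 - J(-1, 2))³ = (-7 - (2 - 1))³ = (-7 - 1*1)³ = (-7 - 1)³ = (-8)³ = -512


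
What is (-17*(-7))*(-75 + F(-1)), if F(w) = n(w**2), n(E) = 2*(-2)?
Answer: -9401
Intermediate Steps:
n(E) = -4
F(w) = -4
(-17*(-7))*(-75 + F(-1)) = (-17*(-7))*(-75 - 4) = 119*(-79) = -9401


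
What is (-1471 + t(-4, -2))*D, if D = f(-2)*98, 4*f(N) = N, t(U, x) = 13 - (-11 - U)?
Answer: 71099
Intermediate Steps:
t(U, x) = 24 + U (t(U, x) = 13 + (11 + U) = 24 + U)
f(N) = N/4
D = -49 (D = ((¼)*(-2))*98 = -½*98 = -49)
(-1471 + t(-4, -2))*D = (-1471 + (24 - 4))*(-49) = (-1471 + 20)*(-49) = -1451*(-49) = 71099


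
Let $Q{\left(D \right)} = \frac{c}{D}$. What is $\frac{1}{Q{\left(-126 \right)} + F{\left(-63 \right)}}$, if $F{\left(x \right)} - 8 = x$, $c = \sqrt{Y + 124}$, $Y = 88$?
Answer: $- \frac{218295}{12006172} + \frac{63 \sqrt{53}}{12006172} \approx -0.018144$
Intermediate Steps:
$c = 2 \sqrt{53}$ ($c = \sqrt{88 + 124} = \sqrt{212} = 2 \sqrt{53} \approx 14.56$)
$F{\left(x \right)} = 8 + x$
$Q{\left(D \right)} = \frac{2 \sqrt{53}}{D}$
$\frac{1}{Q{\left(-126 \right)} + F{\left(-63 \right)}} = \frac{1}{\frac{2 \sqrt{53}}{-126} + \left(8 - 63\right)} = \frac{1}{2 \sqrt{53} \left(- \frac{1}{126}\right) - 55} = \frac{1}{- \frac{\sqrt{53}}{63} - 55} = \frac{1}{-55 - \frac{\sqrt{53}}{63}}$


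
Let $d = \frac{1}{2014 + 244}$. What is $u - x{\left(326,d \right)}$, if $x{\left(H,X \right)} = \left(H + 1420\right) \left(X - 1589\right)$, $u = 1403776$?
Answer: $\frac{4717153057}{1129} \approx 4.1782 \cdot 10^{6}$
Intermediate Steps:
$d = \frac{1}{2258} \approx 0.00044287$
$x{\left(H,X \right)} = \left(-1589 + X\right) \left(1420 + H\right)$ ($x{\left(H,X \right)} = \left(1420 + H\right) \left(-1589 + X\right) = \left(-1589 + X\right) \left(1420 + H\right)$)
$u - x{\left(326,d \right)} = 1403776 - \left(-2256380 - 518014 + 1420 \cdot \frac{1}{2258} + 326 \cdot \frac{1}{2258}\right) = 1403776 - \left(-2256380 - 518014 + \frac{710}{1129} + \frac{163}{1129}\right) = 1403776 - - \frac{3132289953}{1129} = 1403776 + \frac{3132289953}{1129} = \frac{4717153057}{1129}$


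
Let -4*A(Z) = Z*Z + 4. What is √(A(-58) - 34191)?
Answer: I*√35033 ≈ 187.17*I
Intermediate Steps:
A(Z) = -1 - Z²/4 (A(Z) = -(Z*Z + 4)/4 = -(Z² + 4)/4 = -(4 + Z²)/4 = -1 - Z²/4)
√(A(-58) - 34191) = √((-1 - ¼*(-58)²) - 34191) = √((-1 - ¼*3364) - 34191) = √((-1 - 841) - 34191) = √(-842 - 34191) = √(-35033) = I*√35033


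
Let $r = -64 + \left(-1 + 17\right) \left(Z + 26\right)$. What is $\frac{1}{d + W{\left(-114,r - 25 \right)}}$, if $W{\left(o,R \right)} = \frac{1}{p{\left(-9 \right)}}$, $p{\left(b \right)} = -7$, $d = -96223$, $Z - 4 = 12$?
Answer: $- \frac{7}{673562} \approx -1.0393 \cdot 10^{-5}$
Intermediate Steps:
$Z = 16$ ($Z = 4 + 12 = 16$)
$r = 608$ ($r = -64 + \left(-1 + 17\right) \left(16 + 26\right) = -64 + 16 \cdot 42 = -64 + 672 = 608$)
$W{\left(o,R \right)} = - \frac{1}{7}$ ($W{\left(o,R \right)} = \frac{1}{-7} = - \frac{1}{7}$)
$\frac{1}{d + W{\left(-114,r - 25 \right)}} = \frac{1}{-96223 - \frac{1}{7}} = \frac{1}{- \frac{673562}{7}} = - \frac{7}{673562}$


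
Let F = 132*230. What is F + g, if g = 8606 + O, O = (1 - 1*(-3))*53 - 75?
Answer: 39103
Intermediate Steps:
F = 30360
O = 137 (O = (1 + 3)*53 - 75 = 4*53 - 75 = 212 - 75 = 137)
g = 8743 (g = 8606 + 137 = 8743)
F + g = 30360 + 8743 = 39103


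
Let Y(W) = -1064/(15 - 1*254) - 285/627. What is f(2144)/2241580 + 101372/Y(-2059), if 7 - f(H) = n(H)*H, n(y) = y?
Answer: 597348427135979/23556764220 ≈ 25358.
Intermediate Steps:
Y(W) = 10509/2629 (Y(W) = -1064/(15 - 254) - 285*1/627 = -1064/(-239) - 5/11 = -1064*(-1/239) - 5/11 = 1064/239 - 5/11 = 10509/2629)
f(H) = 7 - H² (f(H) = 7 - H*H = 7 - H²)
f(2144)/2241580 + 101372/Y(-2059) = (7 - 1*2144²)/2241580 + 101372/(10509/2629) = (7 - 1*4596736)*(1/2241580) + 101372*(2629/10509) = (7 - 4596736)*(1/2241580) + 266506988/10509 = -4596729*1/2241580 + 266506988/10509 = -4596729/2241580 + 266506988/10509 = 597348427135979/23556764220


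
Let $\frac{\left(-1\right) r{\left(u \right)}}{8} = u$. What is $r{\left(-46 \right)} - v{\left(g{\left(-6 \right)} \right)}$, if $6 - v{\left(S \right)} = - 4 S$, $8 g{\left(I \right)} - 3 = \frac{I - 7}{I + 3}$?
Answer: $\frac{1075}{3} \approx 358.33$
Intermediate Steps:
$g{\left(I \right)} = \frac{3}{8} + \frac{-7 + I}{8 \left(3 + I\right)}$ ($g{\left(I \right)} = \frac{3}{8} + \frac{\left(I - 7\right) \frac{1}{I + 3}}{8} = \frac{3}{8} + \frac{\left(-7 + I\right) \frac{1}{3 + I}}{8} = \frac{3}{8} + \frac{\frac{1}{3 + I} \left(-7 + I\right)}{8} = \frac{3}{8} + \frac{-7 + I}{8 \left(3 + I\right)}$)
$r{\left(u \right)} = - 8 u$
$v{\left(S \right)} = 6 + 4 S$ ($v{\left(S \right)} = 6 - - 4 S = 6 + 4 S$)
$r{\left(-46 \right)} - v{\left(g{\left(-6 \right)} \right)} = \left(-8\right) \left(-46\right) - \left(6 + 4 \frac{1 + 2 \left(-6\right)}{4 \left(3 - 6\right)}\right) = 368 - \left(6 + 4 \frac{1 - 12}{4 \left(-3\right)}\right) = 368 - \left(6 + 4 \cdot \frac{1}{4} \left(- \frac{1}{3}\right) \left(-11\right)\right) = 368 - \left(6 + 4 \cdot \frac{11}{12}\right) = 368 - \left(6 + \frac{11}{3}\right) = 368 - \frac{29}{3} = \frac{1075}{3}$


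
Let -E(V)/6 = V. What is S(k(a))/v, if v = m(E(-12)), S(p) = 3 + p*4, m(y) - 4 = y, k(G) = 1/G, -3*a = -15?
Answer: 1/20 ≈ 0.050000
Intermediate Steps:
E(V) = -6*V
a = 5 (a = -1/3*(-15) = 5)
m(y) = 4 + y
S(p) = 3 + 4*p
v = 76 (v = 4 - 6*(-12) = 4 + 72 = 76)
S(k(a))/v = (3 + 4/5)/76 = (3 + 4*(1/5))*(1/76) = (3 + 4/5)*(1/76) = (19/5)*(1/76) = 1/20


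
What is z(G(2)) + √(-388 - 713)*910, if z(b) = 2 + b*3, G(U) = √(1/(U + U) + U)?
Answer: 13/2 + 910*I*√1101 ≈ 6.5 + 30195.0*I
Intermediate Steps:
G(U) = √(U + 1/(2*U)) (G(U) = √(1/(2*U) + U) = √(U + 1/(2*U)))
z(b) = 2 + 3*b
z(G(2)) + √(-388 - 713)*910 = (2 + 3*(√(2/2 + 4*2)/2)) + √(-388 - 713)*910 = (2 + 3*(√(2*(½) + 8)/2)) + √(-1101)*910 = (2 + 3*(√(1 + 8)/2)) + (I*√1101)*910 = (2 + 3*(√9/2)) + 910*I*√1101 = (2 + 3*((½)*3)) + 910*I*√1101 = (2 + 3*(3/2)) + 910*I*√1101 = (2 + 9/2) + 910*I*√1101 = 13/2 + 910*I*√1101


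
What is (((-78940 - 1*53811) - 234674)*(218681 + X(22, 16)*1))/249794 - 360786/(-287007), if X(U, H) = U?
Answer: -7687638987298447/23897542186 ≈ -3.2169e+5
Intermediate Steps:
(((-78940 - 1*53811) - 234674)*(218681 + X(22, 16)*1))/249794 - 360786/(-287007) = (((-78940 - 1*53811) - 234674)*(218681 + 22*1))/249794 - 360786/(-287007) = (((-78940 - 53811) - 234674)*(218681 + 22))*(1/249794) - 360786*(-1/287007) = ((-132751 - 234674)*218703)*(1/249794) + 120262/95669 = -367425*218703*(1/249794) + 120262/95669 = -80356949775*1/249794 + 120262/95669 = -80356949775/249794 + 120262/95669 = -7687638987298447/23897542186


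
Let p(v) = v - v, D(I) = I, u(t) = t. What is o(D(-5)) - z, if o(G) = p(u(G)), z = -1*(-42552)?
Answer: -42552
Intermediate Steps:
z = 42552
p(v) = 0
o(G) = 0
o(D(-5)) - z = 0 - 1*42552 = 0 - 42552 = -42552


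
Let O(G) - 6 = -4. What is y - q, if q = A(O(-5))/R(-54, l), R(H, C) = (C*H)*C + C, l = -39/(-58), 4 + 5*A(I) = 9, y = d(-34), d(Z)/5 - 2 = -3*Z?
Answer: 10384201/19968 ≈ 520.04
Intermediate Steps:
O(G) = 2 (O(G) = 6 - 4 = 2)
d(Z) = 10 - 15*Z (d(Z) = 10 + 5*(-3*Z) = 10 - 15*Z)
y = 520 (y = 10 - 15*(-34) = 10 + 510 = 520)
A(I) = 1 (A(I) = -4/5 + (1/5)*9 = -4/5 + 9/5 = 1)
l = 39/58 (l = -39*(-1/58) = 39/58 ≈ 0.67241)
R(H, C) = C + H*C**2 (R(H, C) = H*C**2 + C = C + H*C**2)
q = -841/19968 (q = 1/(39*(1 + (39/58)*(-54))/58) = 1/(39*(1 - 1053/29)/58) = 1/((39/58)*(-1024/29)) = 1/(-19968/841) = 1*(-841/19968) = -841/19968 ≈ -0.042117)
y - q = 520 - 1*(-841/19968) = 520 + 841/19968 = 10384201/19968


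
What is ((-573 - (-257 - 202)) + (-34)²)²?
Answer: 1085764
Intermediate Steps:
((-573 - (-257 - 202)) + (-34)²)² = ((-573 - 1*(-459)) + 1156)² = ((-573 + 459) + 1156)² = (-114 + 1156)² = 1042² = 1085764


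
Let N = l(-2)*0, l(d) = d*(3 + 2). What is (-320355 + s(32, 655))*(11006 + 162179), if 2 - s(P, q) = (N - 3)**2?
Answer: -55481892970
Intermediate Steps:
l(d) = 5*d (l(d) = d*5 = 5*d)
N = 0 (N = (5*(-2))*0 = -10*0 = 0)
s(P, q) = -7 (s(P, q) = 2 - (0 - 3)**2 = 2 - 1*(-3)**2 = 2 - 1*9 = 2 - 9 = -7)
(-320355 + s(32, 655))*(11006 + 162179) = (-320355 - 7)*(11006 + 162179) = -320362*173185 = -55481892970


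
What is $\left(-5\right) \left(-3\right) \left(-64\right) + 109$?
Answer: $-851$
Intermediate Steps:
$\left(-5\right) \left(-3\right) \left(-64\right) + 109 = 15 \left(-64\right) + 109 = -960 + 109 = -851$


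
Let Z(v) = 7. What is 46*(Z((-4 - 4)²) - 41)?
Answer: -1564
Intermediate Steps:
46*(Z((-4 - 4)²) - 41) = 46*(7 - 41) = 46*(-34) = -1564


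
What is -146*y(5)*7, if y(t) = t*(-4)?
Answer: 20440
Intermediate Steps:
y(t) = -4*t
-146*y(5)*7 = -(-584)*5*7 = -146*(-20)*7 = 2920*7 = 20440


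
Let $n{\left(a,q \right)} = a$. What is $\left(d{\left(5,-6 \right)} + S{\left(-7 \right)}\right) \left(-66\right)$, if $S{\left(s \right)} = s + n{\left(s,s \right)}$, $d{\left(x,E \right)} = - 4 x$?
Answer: $2244$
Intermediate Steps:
$S{\left(s \right)} = 2 s$ ($S{\left(s \right)} = s + s = 2 s$)
$\left(d{\left(5,-6 \right)} + S{\left(-7 \right)}\right) \left(-66\right) = \left(\left(-4\right) 5 + 2 \left(-7\right)\right) \left(-66\right) = \left(-20 - 14\right) \left(-66\right) = \left(-34\right) \left(-66\right) = 2244$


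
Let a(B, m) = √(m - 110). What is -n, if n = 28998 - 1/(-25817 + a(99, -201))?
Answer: -19327683190217/666517800 - I*√311/666517800 ≈ -28998.0 - 2.6459e-8*I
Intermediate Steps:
a(B, m) = √(-110 + m)
n = 28998 - 1/(-25817 + I*√311) (n = 28998 - 1/(-25817 + √(-110 - 201)) = 28998 - 1/(-25817 + √(-311)) = 28998 - 1/(-25817 + I*√311) ≈ 28998.0 + 2.6459e-8*I)
-n = -(19327683190217/666517800 + I*√311/666517800) = -19327683190217/666517800 - I*√311/666517800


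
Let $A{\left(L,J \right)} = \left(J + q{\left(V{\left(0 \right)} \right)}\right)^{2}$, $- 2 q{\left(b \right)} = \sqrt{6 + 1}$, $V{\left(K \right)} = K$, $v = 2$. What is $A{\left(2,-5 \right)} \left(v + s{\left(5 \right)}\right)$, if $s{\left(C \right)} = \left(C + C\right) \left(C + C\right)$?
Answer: $\frac{5457}{2} + 510 \sqrt{7} \approx 4077.8$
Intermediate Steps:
$q{\left(b \right)} = - \frac{\sqrt{7}}{2}$ ($q{\left(b \right)} = - \frac{\sqrt{6 + 1}}{2} = - \frac{\sqrt{7}}{2}$)
$s{\left(C \right)} = 4 C^{2}$ ($s{\left(C \right)} = 2 C 2 C = 4 C^{2}$)
$A{\left(L,J \right)} = \left(J - \frac{\sqrt{7}}{2}\right)^{2}$
$A{\left(2,-5 \right)} \left(v + s{\left(5 \right)}\right) = \frac{\left(- \sqrt{7} + 2 \left(-5\right)\right)^{2}}{4} \left(2 + 4 \cdot 5^{2}\right) = \frac{\left(- \sqrt{7} - 10\right)^{2}}{4} \left(2 + 4 \cdot 25\right) = \frac{\left(-10 - \sqrt{7}\right)^{2}}{4} \left(2 + 100\right) = \frac{\left(-10 - \sqrt{7}\right)^{2}}{4} \cdot 102 = \frac{51 \left(-10 - \sqrt{7}\right)^{2}}{2}$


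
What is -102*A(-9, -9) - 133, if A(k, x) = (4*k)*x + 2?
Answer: -33385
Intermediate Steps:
A(k, x) = 2 + 4*k*x (A(k, x) = 4*k*x + 2 = 2 + 4*k*x)
-102*A(-9, -9) - 133 = -102*(2 + 4*(-9)*(-9)) - 133 = -102*(2 + 324) - 133 = -102*326 - 133 = -33252 - 133 = -33385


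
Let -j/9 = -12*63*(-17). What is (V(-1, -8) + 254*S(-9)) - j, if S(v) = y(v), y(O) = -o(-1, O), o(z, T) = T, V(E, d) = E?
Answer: 117953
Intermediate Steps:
y(O) = -O
S(v) = -v
j = -115668 (j = -9*(-12*63)*(-17) = -(-6804)*(-17) = -9*12852 = -115668)
(V(-1, -8) + 254*S(-9)) - j = (-1 + 254*(-1*(-9))) - 1*(-115668) = (-1 + 254*9) + 115668 = (-1 + 2286) + 115668 = 2285 + 115668 = 117953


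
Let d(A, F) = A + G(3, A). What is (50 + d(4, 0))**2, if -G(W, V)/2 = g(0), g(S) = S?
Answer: 2916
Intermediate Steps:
G(W, V) = 0 (G(W, V) = -2*0 = 0)
d(A, F) = A (d(A, F) = A + 0 = A)
(50 + d(4, 0))**2 = (50 + 4)**2 = 54**2 = 2916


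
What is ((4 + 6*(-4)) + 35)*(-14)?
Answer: -210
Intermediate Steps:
((4 + 6*(-4)) + 35)*(-14) = ((4 - 24) + 35)*(-14) = (-20 + 35)*(-14) = 15*(-14) = -210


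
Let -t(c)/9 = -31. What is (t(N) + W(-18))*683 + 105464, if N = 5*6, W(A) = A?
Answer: 283727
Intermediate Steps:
N = 30
t(c) = 279 (t(c) = -9*(-31) = 279)
(t(N) + W(-18))*683 + 105464 = (279 - 18)*683 + 105464 = 261*683 + 105464 = 178263 + 105464 = 283727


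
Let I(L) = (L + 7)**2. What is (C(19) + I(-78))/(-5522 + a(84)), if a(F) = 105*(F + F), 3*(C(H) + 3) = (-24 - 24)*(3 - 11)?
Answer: 2583/6059 ≈ 0.42631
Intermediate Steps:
C(H) = 125 (C(H) = -3 + ((-24 - 24)*(3 - 11))/3 = -3 + (-48*(-8))/3 = -3 + (1/3)*384 = -3 + 128 = 125)
I(L) = (7 + L)**2
a(F) = 210*F (a(F) = 105*(2*F) = 210*F)
(C(19) + I(-78))/(-5522 + a(84)) = (125 + (7 - 78)**2)/(-5522 + 210*84) = (125 + (-71)**2)/(-5522 + 17640) = (125 + 5041)/12118 = 5166*(1/12118) = 2583/6059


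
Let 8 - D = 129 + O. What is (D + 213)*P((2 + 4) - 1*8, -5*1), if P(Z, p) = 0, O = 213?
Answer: 0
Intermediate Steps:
D = -334 (D = 8 - (129 + 213) = 8 - 1*342 = 8 - 342 = -334)
(D + 213)*P((2 + 4) - 1*8, -5*1) = (-334 + 213)*0 = -121*0 = 0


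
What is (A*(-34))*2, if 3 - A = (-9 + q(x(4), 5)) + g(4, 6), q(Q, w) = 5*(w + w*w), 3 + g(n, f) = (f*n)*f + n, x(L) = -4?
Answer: 19244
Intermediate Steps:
g(n, f) = -3 + n + n*f² (g(n, f) = -3 + ((f*n)*f + n) = -3 + (n*f² + n) = -3 + (n + n*f²) = -3 + n + n*f²)
q(Q, w) = 5*w + 5*w² (q(Q, w) = 5*(w + w²) = 5*w + 5*w²)
A = -283 (A = 3 - ((-9 + 5*5*(1 + 5)) + (-3 + 4 + 4*6²)) = 3 - ((-9 + 5*5*6) + (-3 + 4 + 4*36)) = 3 - ((-9 + 150) + (-3 + 4 + 144)) = 3 - (141 + 145) = 3 - 1*286 = 3 - 286 = -283)
(A*(-34))*2 = -283*(-34)*2 = 9622*2 = 19244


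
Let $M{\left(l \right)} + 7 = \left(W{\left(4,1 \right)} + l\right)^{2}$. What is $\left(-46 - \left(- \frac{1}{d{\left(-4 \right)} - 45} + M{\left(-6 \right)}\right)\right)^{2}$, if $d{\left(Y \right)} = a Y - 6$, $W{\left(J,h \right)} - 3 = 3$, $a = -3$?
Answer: $\frac{2316484}{1521} \approx 1523.0$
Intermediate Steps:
$W{\left(J,h \right)} = 6$ ($W{\left(J,h \right)} = 3 + 3 = 6$)
$d{\left(Y \right)} = -6 - 3 Y$ ($d{\left(Y \right)} = - 3 Y - 6 = -6 - 3 Y$)
$M{\left(l \right)} = -7 + \left(6 + l\right)^{2}$
$\left(-46 - \left(- \frac{1}{d{\left(-4 \right)} - 45} + M{\left(-6 \right)}\right)\right)^{2} = \left(-46 - \left(-7 + \left(6 - 6\right)^{2} - \frac{1}{\left(-6 - -12\right) - 45}\right)\right)^{2} = \left(-46 + \left(\frac{1}{\left(-6 + 12\right) - 45} - \left(-7 + 0^{2}\right)\right)\right)^{2} = \left(-46 + \left(\frac{1}{6 - 45} - \left(-7 + 0\right)\right)\right)^{2} = \left(-46 + \left(\frac{1}{-39} - -7\right)\right)^{2} = \left(-46 + \left(- \frac{1}{39} + 7\right)\right)^{2} = \left(-46 + \frac{272}{39}\right)^{2} = \left(- \frac{1522}{39}\right)^{2} = \frac{2316484}{1521}$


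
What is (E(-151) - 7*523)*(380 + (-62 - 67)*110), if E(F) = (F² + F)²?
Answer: -7084790166590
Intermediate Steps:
E(F) = (F + F²)²
(E(-151) - 7*523)*(380 + (-62 - 67)*110) = ((-151)²*(1 - 151)² - 7*523)*(380 + (-62 - 67)*110) = (22801*(-150)² - 3661)*(380 - 129*110) = (22801*22500 - 3661)*(380 - 14190) = (513022500 - 3661)*(-13810) = 513018839*(-13810) = -7084790166590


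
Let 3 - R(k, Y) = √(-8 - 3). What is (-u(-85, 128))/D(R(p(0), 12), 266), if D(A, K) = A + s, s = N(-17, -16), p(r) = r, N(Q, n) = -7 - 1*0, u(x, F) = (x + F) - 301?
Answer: -344/9 + 86*I*√11/9 ≈ -38.222 + 31.692*I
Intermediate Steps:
u(x, F) = -301 + F + x (u(x, F) = (F + x) - 301 = -301 + F + x)
N(Q, n) = -7 (N(Q, n) = -7 + 0 = -7)
s = -7
R(k, Y) = 3 - I*√11 (R(k, Y) = 3 - √(-8 - 3) = 3 - √(-11) = 3 - I*√11)
D(A, K) = -7 + A (D(A, K) = A - 7 = -7 + A)
(-u(-85, 128))/D(R(p(0), 12), 266) = (-(-301 + 128 - 85))/(-7 + (3 - I*√11)) = (-1*(-258))/(-4 - I*√11) = 258/(-4 - I*√11)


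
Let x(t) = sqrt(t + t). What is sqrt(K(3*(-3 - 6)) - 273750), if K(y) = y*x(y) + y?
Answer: sqrt(-273777 - 81*I*sqrt(6)) ≈ 0.19 - 523.24*I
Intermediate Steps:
x(t) = sqrt(2)*sqrt(t) (x(t) = sqrt(2*t) = sqrt(2)*sqrt(t))
K(y) = y + sqrt(2)*y**(3/2) (K(y) = y*(sqrt(2)*sqrt(y)) + y = sqrt(2)*y**(3/2) + y = y + sqrt(2)*y**(3/2))
sqrt(K(3*(-3 - 6)) - 273750) = sqrt((3*(-3 - 6) + sqrt(2)*(3*(-3 - 6))**(3/2)) - 273750) = sqrt((3*(-9) + sqrt(2)*(3*(-9))**(3/2)) - 273750) = sqrt((-27 + sqrt(2)*(-27)**(3/2)) - 273750) = sqrt((-27 + sqrt(2)*(-81*I*sqrt(3))) - 273750) = sqrt((-27 - 81*I*sqrt(6)) - 273750) = sqrt(-273777 - 81*I*sqrt(6))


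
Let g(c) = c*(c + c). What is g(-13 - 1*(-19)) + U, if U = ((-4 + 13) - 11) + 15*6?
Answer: 160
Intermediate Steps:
g(c) = 2*c**2 (g(c) = c*(2*c) = 2*c**2)
U = 88 (U = (9 - 11) + 90 = -2 + 90 = 88)
g(-13 - 1*(-19)) + U = 2*(-13 - 1*(-19))**2 + 88 = 2*(-13 + 19)**2 + 88 = 2*6**2 + 88 = 2*36 + 88 = 72 + 88 = 160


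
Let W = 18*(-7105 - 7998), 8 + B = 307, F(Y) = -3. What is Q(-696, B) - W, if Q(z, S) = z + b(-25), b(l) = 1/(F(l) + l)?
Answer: 7592423/28 ≈ 2.7116e+5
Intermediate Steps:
B = 299 (B = -8 + 307 = 299)
W = -271854 (W = 18*(-15103) = -271854)
b(l) = 1/(-3 + l)
Q(z, S) = -1/28 + z (Q(z, S) = z + 1/(-3 - 25) = z + 1/(-28) = z - 1/28 = -1/28 + z)
Q(-696, B) - W = (-1/28 - 696) - 1*(-271854) = -19489/28 + 271854 = 7592423/28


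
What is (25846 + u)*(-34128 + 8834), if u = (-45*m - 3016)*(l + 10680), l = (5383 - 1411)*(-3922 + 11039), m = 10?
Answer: 2479226528644892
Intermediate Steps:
l = 28268724 (l = 3972*7117 = 28268724)
u = -98016414264 (u = (-45*10 - 3016)*(28268724 + 10680) = (-450 - 3016)*28279404 = -3466*28279404 = -98016414264)
(25846 + u)*(-34128 + 8834) = (25846 - 98016414264)*(-34128 + 8834) = -98016388418*(-25294) = 2479226528644892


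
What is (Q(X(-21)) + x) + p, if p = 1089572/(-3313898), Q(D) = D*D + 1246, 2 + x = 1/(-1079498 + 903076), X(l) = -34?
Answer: 701477301654559/292322256478 ≈ 2399.7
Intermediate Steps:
x = -352845/176422 (x = -2 + 1/(-1079498 + 903076) = -2 + 1/(-176422) = -2 - 1/176422 = -352845/176422 ≈ -2.0000)
Q(D) = 1246 + D² (Q(D) = D² + 1246 = 1246 + D²)
p = -544786/1656949 (p = 1089572*(-1/3313898) = -544786/1656949 ≈ -0.32879)
(Q(X(-21)) + x) + p = ((1246 + (-34)²) - 352845/176422) - 544786/1656949 = ((1246 + 1156) - 352845/176422) - 544786/1656949 = (2402 - 352845/176422) - 544786/1656949 = 423412799/176422 - 544786/1656949 = 701477301654559/292322256478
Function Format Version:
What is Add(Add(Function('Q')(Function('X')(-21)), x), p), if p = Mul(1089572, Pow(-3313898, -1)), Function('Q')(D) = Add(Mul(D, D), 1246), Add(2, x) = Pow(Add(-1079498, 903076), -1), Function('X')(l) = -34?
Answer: Rational(701477301654559, 292322256478) ≈ 2399.7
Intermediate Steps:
x = Rational(-352845, 176422) (x = Add(-2, Pow(Add(-1079498, 903076), -1)) = Add(-2, Pow(-176422, -1)) = Add(-2, Rational(-1, 176422)) = Rational(-352845, 176422) ≈ -2.0000)
Function('Q')(D) = Add(1246, Pow(D, 2)) (Function('Q')(D) = Add(Pow(D, 2), 1246) = Add(1246, Pow(D, 2)))
p = Rational(-544786, 1656949) (p = Mul(1089572, Rational(-1, 3313898)) = Rational(-544786, 1656949) ≈ -0.32879)
Add(Add(Function('Q')(Function('X')(-21)), x), p) = Add(Add(Add(1246, Pow(-34, 2)), Rational(-352845, 176422)), Rational(-544786, 1656949)) = Add(Add(Add(1246, 1156), Rational(-352845, 176422)), Rational(-544786, 1656949)) = Add(Add(2402, Rational(-352845, 176422)), Rational(-544786, 1656949)) = Add(Rational(423412799, 176422), Rational(-544786, 1656949)) = Rational(701477301654559, 292322256478)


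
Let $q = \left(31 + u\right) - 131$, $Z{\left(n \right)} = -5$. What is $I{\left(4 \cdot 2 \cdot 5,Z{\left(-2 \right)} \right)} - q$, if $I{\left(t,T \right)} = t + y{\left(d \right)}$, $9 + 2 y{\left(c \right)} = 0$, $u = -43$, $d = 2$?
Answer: $\frac{357}{2} \approx 178.5$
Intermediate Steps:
$y{\left(c \right)} = - \frac{9}{2}$ ($y{\left(c \right)} = - \frac{9}{2} + \frac{1}{2} \cdot 0 = - \frac{9}{2} + 0 = - \frac{9}{2}$)
$q = -143$ ($q = \left(31 - 43\right) - 131 = -12 - 131 = -143$)
$I{\left(t,T \right)} = - \frac{9}{2} + t$ ($I{\left(t,T \right)} = t - \frac{9}{2} = - \frac{9}{2} + t$)
$I{\left(4 \cdot 2 \cdot 5,Z{\left(-2 \right)} \right)} - q = \left(- \frac{9}{2} + 4 \cdot 2 \cdot 5\right) - -143 = \left(- \frac{9}{2} + 4 \cdot 10\right) + 143 = \left(- \frac{9}{2} + 40\right) + 143 = \frac{71}{2} + 143 = \frac{357}{2}$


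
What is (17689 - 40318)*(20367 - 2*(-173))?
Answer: -468714477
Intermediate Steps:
(17689 - 40318)*(20367 - 2*(-173)) = -22629*(20367 + 346) = -22629*20713 = -468714477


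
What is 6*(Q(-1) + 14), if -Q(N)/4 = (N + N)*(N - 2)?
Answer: -60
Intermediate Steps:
Q(N) = -8*N*(-2 + N) (Q(N) = -4*(N + N)*(N - 2) = -4*2*N*(-2 + N) = -8*N*(-2 + N))
6*(Q(-1) + 14) = 6*(8*(-1)*(2 - 1*(-1)) + 14) = 6*(8*(-1)*(2 + 1) + 14) = 6*(8*(-1)*3 + 14) = 6*(-24 + 14) = 6*(-10) = -60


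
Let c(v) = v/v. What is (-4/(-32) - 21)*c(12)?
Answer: -167/8 ≈ -20.875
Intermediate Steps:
c(v) = 1
(-4/(-32) - 21)*c(12) = (-4/(-32) - 21)*1 = (-4*(-1/32) - 21)*1 = (1/8 - 21)*1 = -167/8*1 = -167/8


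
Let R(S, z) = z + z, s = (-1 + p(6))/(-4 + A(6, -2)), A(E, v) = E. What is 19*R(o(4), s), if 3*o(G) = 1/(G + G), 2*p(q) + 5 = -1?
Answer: -76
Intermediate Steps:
p(q) = -3 (p(q) = -5/2 + (½)*(-1) = -5/2 - ½ = -3)
o(G) = 1/(6*G) (o(G) = 1/(3*(G + G)) = 1/(3*((2*G))) = (1/(2*G))/3 = 1/(6*G))
s = -2 (s = (-1 - 3)/(-4 + 6) = -4/2 = -4*½ = -2)
R(S, z) = 2*z
19*R(o(4), s) = 19*(2*(-2)) = 19*(-4) = -76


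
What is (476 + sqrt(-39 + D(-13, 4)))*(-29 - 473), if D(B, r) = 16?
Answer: -238952 - 502*I*sqrt(23) ≈ -2.3895e+5 - 2407.5*I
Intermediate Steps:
(476 + sqrt(-39 + D(-13, 4)))*(-29 - 473) = (476 + sqrt(-39 + 16))*(-29 - 473) = (476 + sqrt(-23))*(-502) = (476 + I*sqrt(23))*(-502) = -238952 - 502*I*sqrt(23)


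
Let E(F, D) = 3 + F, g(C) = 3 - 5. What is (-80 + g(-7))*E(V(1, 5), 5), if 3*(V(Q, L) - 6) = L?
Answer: -2624/3 ≈ -874.67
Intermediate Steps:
g(C) = -2
V(Q, L) = 6 + L/3
(-80 + g(-7))*E(V(1, 5), 5) = (-80 - 2)*(3 + (6 + (1/3)*5)) = -82*(3 + (6 + 5/3)) = -82*(3 + 23/3) = -82*32/3 = -2624/3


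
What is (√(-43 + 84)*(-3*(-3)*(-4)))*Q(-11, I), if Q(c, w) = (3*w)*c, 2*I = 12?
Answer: 7128*√41 ≈ 45642.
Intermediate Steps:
I = 6 (I = (½)*12 = 6)
Q(c, w) = 3*c*w
(√(-43 + 84)*(-3*(-3)*(-4)))*Q(-11, I) = (√(-43 + 84)*(-3*(-3)*(-4)))*(3*(-11)*6) = (√41*(9*(-4)))*(-198) = (√41*(-36))*(-198) = -36*√41*(-198) = 7128*√41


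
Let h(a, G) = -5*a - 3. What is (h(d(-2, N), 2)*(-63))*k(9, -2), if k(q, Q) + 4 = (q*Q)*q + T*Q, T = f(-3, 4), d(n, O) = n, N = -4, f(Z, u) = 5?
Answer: 77616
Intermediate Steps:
T = 5
h(a, G) = -3 - 5*a
k(q, Q) = -4 + 5*Q + Q*q² (k(q, Q) = -4 + ((q*Q)*q + 5*Q) = -4 + ((Q*q)*q + 5*Q) = -4 + (Q*q² + 5*Q) = -4 + (5*Q + Q*q²) = -4 + 5*Q + Q*q²)
(h(d(-2, N), 2)*(-63))*k(9, -2) = ((-3 - 5*(-2))*(-63))*(-4 + 5*(-2) - 2*9²) = ((-3 + 10)*(-63))*(-4 - 10 - 2*81) = (7*(-63))*(-4 - 10 - 162) = -441*(-176) = 77616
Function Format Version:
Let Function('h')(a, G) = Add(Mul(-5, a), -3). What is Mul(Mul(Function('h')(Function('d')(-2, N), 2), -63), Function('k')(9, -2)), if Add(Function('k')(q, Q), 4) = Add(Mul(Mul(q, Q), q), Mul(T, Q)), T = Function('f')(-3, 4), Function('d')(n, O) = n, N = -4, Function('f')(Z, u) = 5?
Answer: 77616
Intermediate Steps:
T = 5
Function('h')(a, G) = Add(-3, Mul(-5, a))
Function('k')(q, Q) = Add(-4, Mul(5, Q), Mul(Q, Pow(q, 2))) (Function('k')(q, Q) = Add(-4, Add(Mul(Mul(q, Q), q), Mul(5, Q))) = Add(-4, Add(Mul(Mul(Q, q), q), Mul(5, Q))) = Add(-4, Add(Mul(Q, Pow(q, 2)), Mul(5, Q))) = Add(-4, Add(Mul(5, Q), Mul(Q, Pow(q, 2)))) = Add(-4, Mul(5, Q), Mul(Q, Pow(q, 2))))
Mul(Mul(Function('h')(Function('d')(-2, N), 2), -63), Function('k')(9, -2)) = Mul(Mul(Add(-3, Mul(-5, -2)), -63), Add(-4, Mul(5, -2), Mul(-2, Pow(9, 2)))) = Mul(Mul(Add(-3, 10), -63), Add(-4, -10, Mul(-2, 81))) = Mul(Mul(7, -63), Add(-4, -10, -162)) = Mul(-441, -176) = 77616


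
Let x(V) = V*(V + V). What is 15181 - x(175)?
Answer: -46069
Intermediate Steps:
x(V) = 2*V² (x(V) = V*(2*V) = 2*V²)
15181 - x(175) = 15181 - 2*175² = 15181 - 2*30625 = 15181 - 1*61250 = 15181 - 61250 = -46069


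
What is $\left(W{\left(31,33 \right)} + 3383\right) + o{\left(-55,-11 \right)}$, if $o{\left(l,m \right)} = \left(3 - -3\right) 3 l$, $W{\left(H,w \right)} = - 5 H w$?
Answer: $-2722$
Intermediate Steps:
$W{\left(H,w \right)} = - 5 H w$
$o{\left(l,m \right)} = 18 l$ ($o{\left(l,m \right)} = \left(3 + 3\right) 3 l = 6 \cdot 3 l = 18 l$)
$\left(W{\left(31,33 \right)} + 3383\right) + o{\left(-55,-11 \right)} = \left(\left(-5\right) 31 \cdot 33 + 3383\right) + 18 \left(-55\right) = \left(-5115 + 3383\right) - 990 = -1732 - 990 = -2722$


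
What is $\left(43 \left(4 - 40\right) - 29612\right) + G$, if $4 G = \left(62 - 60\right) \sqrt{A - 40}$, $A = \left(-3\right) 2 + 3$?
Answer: $-31160 + \frac{i \sqrt{43}}{2} \approx -31160.0 + 3.2787 i$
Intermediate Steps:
$A = -3$ ($A = -6 + 3 = -3$)
$G = \frac{i \sqrt{43}}{2}$ ($G = \frac{\left(62 - 60\right) \sqrt{-3 - 40}}{4} = \frac{2 \sqrt{-43}}{4} = \frac{2 i \sqrt{43}}{4} = \frac{i \sqrt{43}}{2} \approx 3.2787 i$)
$\left(43 \left(4 - 40\right) - 29612\right) + G = \left(43 \left(4 - 40\right) - 29612\right) + \frac{i \sqrt{43}}{2} = \left(43 \left(-36\right) - 29612\right) + \frac{i \sqrt{43}}{2} = \left(-1548 - 29612\right) + \frac{i \sqrt{43}}{2} = -31160 + \frac{i \sqrt{43}}{2}$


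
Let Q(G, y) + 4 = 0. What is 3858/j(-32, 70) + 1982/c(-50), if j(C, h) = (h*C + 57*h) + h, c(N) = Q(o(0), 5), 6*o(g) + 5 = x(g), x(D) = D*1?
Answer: -224488/455 ≈ -493.38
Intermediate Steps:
x(D) = D
o(g) = -⅚ + g/6
Q(G, y) = -4 (Q(G, y) = -4 + 0 = -4)
c(N) = -4
j(C, h) = 58*h + C*h (j(C, h) = (C*h + 57*h) + h = (57*h + C*h) + h = 58*h + C*h)
3858/j(-32, 70) + 1982/c(-50) = 3858/((70*(58 - 32))) + 1982/(-4) = 3858/((70*26)) + 1982*(-¼) = 3858/1820 - 991/2 = 3858*(1/1820) - 991/2 = 1929/910 - 991/2 = -224488/455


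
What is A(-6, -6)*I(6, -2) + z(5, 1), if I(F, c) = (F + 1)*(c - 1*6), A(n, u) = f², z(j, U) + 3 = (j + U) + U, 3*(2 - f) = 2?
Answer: -860/9 ≈ -95.556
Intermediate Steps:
f = 4/3 (f = 2 - ⅓*2 = 2 - ⅔ = 4/3 ≈ 1.3333)
z(j, U) = -3 + j + 2*U (z(j, U) = -3 + ((j + U) + U) = -3 + ((U + j) + U) = -3 + (j + 2*U) = -3 + j + 2*U)
A(n, u) = 16/9 (A(n, u) = (4/3)² = 16/9)
I(F, c) = (1 + F)*(-6 + c) (I(F, c) = (1 + F)*(c - 6) = (1 + F)*(-6 + c))
A(-6, -6)*I(6, -2) + z(5, 1) = 16*(-6 - 2 - 6*6 + 6*(-2))/9 + (-3 + 5 + 2*1) = 16*(-6 - 2 - 36 - 12)/9 + (-3 + 5 + 2) = (16/9)*(-56) + 4 = -896/9 + 4 = -860/9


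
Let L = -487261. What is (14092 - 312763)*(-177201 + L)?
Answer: 198455530002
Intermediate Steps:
(14092 - 312763)*(-177201 + L) = (14092 - 312763)*(-177201 - 487261) = -298671*(-664462) = 198455530002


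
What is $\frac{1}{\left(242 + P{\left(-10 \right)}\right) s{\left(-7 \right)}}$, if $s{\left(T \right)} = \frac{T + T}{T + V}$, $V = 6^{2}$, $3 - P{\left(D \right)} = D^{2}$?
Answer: $- \frac{1}{70} \approx -0.014286$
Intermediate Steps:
$P{\left(D \right)} = 3 - D^{2}$
$V = 36$
$s{\left(T \right)} = \frac{2 T}{36 + T}$ ($s{\left(T \right)} = \frac{T + T}{T + 36} = \frac{2 T}{36 + T}$)
$\frac{1}{\left(242 + P{\left(-10 \right)}\right) s{\left(-7 \right)}} = \frac{1}{\left(242 + \left(3 - \left(-10\right)^{2}\right)\right) 2 \left(-7\right) \frac{1}{36 - 7}} = \frac{1}{\left(242 + \left(3 - 100\right)\right) 2 \left(-7\right) \frac{1}{29}} = \frac{1}{\left(242 - 97\right) \left(- \frac{14}{29}\right)} = \frac{1}{145} \left(- \frac{29}{14}\right) = - \frac{1}{70}$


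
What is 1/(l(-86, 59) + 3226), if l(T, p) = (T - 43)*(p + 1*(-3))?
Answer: -1/3998 ≈ -0.00025012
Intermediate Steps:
l(T, p) = (-43 + T)*(-3 + p) (l(T, p) = (-43 + T)*(p - 3) = (-43 + T)*(-3 + p))
1/(l(-86, 59) + 3226) = 1/((129 - 43*59 - 3*(-86) - 86*59) + 3226) = 1/((129 - 2537 + 258 - 5074) + 3226) = 1/(-7224 + 3226) = 1/(-3998) = -1/3998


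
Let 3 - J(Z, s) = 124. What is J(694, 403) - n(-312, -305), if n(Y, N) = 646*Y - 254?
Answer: 201685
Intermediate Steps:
n(Y, N) = -254 + 646*Y
J(Z, s) = -121 (J(Z, s) = 3 - 1*124 = 3 - 124 = -121)
J(694, 403) - n(-312, -305) = -121 - (-254 + 646*(-312)) = -121 - (-254 - 201552) = -121 - 1*(-201806) = -121 + 201806 = 201685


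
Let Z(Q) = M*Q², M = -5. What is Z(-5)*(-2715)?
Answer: 339375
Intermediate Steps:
Z(Q) = -5*Q²
Z(-5)*(-2715) = -5*(-5)²*(-2715) = -5*25*(-2715) = -125*(-2715) = 339375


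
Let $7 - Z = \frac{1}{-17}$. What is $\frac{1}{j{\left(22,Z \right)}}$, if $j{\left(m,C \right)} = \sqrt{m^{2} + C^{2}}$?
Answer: $\frac{17 \sqrt{38569}}{77138} \approx 0.043281$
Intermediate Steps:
$Z = \frac{120}{17}$ ($Z = 7 - \frac{1}{-17} = 7 - - \frac{1}{17} = 7 + \frac{1}{17} = \frac{120}{17} \approx 7.0588$)
$j{\left(m,C \right)} = \sqrt{C^{2} + m^{2}}$
$\frac{1}{j{\left(22,Z \right)}} = \frac{1}{\sqrt{\left(\frac{120}{17}\right)^{2} + 22^{2}}} = \frac{1}{\sqrt{\frac{14400}{289} + 484}} = \frac{1}{\sqrt{\frac{154276}{289}}} = \frac{1}{\frac{2}{17} \sqrt{38569}} = \frac{17 \sqrt{38569}}{77138}$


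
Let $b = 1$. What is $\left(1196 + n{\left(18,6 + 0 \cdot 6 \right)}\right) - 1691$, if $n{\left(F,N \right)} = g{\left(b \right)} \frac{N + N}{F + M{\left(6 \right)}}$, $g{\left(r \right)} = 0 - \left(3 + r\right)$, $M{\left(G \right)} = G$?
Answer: $-497$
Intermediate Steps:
$g{\left(r \right)} = -3 - r$
$n{\left(F,N \right)} = - \frac{8 N}{6 + F}$ ($n{\left(F,N \right)} = \left(-3 - 1\right) \frac{N + N}{F + 6} = \left(-3 - 1\right) \frac{2 N}{6 + F} = - 4 \frac{2 N}{6 + F} = - \frac{8 N}{6 + F}$)
$\left(1196 + n{\left(18,6 + 0 \cdot 6 \right)}\right) - 1691 = \left(1196 - \frac{8 \left(6 + 0 \cdot 6\right)}{6 + 18}\right) - 1691 = \left(1196 - \frac{8 \left(6 + 0\right)}{24}\right) - 1691 = \left(1196 - 48 \cdot \frac{1}{24}\right) - 1691 = \left(1196 - 2\right) - 1691 = 1194 - 1691 = -497$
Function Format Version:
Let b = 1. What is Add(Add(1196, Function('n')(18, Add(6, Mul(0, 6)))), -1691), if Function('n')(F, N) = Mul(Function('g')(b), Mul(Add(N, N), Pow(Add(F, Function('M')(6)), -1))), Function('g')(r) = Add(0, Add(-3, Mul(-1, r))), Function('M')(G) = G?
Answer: -497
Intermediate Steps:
Function('g')(r) = Add(-3, Mul(-1, r))
Function('n')(F, N) = Mul(-8, N, Pow(Add(6, F), -1)) (Function('n')(F, N) = Mul(Add(-3, Mul(-1, 1)), Mul(Add(N, N), Pow(Add(F, 6), -1))) = Mul(Add(-3, -1), Mul(Mul(2, N), Pow(Add(6, F), -1))) = Mul(-4, Mul(2, N, Pow(Add(6, F), -1))) = Mul(-8, N, Pow(Add(6, F), -1)))
Add(Add(1196, Function('n')(18, Add(6, Mul(0, 6)))), -1691) = Add(Add(1196, Mul(-8, Add(6, Mul(0, 6)), Pow(Add(6, 18), -1))), -1691) = Add(Add(1196, Mul(-8, Add(6, 0), Pow(24, -1))), -1691) = Add(Add(1196, Mul(-8, 6, Rational(1, 24))), -1691) = Add(Add(1196, -2), -1691) = Add(1194, -1691) = -497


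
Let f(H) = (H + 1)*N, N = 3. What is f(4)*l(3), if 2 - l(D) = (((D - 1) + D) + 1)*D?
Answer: -240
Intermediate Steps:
f(H) = 3 + 3*H (f(H) = (H + 1)*3 = (1 + H)*3 = 3 + 3*H)
l(D) = 2 - 2*D² (l(D) = 2 - (((D - 1) + D) + 1)*D = 2 - (((-1 + D) + D) + 1)*D = 2 - ((-1 + 2*D) + 1)*D = 2 - 2*D*D = 2 - 2*D²)
f(4)*l(3) = (3 + 3*4)*(2 - 2*3²) = (3 + 12)*(2 - 2*9) = 15*(2 - 18) = 15*(-16) = -240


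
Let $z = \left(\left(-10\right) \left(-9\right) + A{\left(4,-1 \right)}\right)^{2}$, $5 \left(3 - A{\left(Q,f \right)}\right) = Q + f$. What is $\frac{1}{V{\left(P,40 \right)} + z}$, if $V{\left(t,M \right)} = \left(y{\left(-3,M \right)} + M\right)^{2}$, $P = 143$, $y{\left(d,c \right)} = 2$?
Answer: $\frac{25}{257544} \approx 9.7071 \cdot 10^{-5}$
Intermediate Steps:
$A{\left(Q,f \right)} = 3 - \frac{Q}{5} - \frac{f}{5}$ ($A{\left(Q,f \right)} = 3 - \frac{Q + f}{5} = 3 - \left(\frac{Q}{5} + \frac{f}{5}\right) = 3 - \frac{Q}{5} - \frac{f}{5}$)
$z = \frac{213444}{25}$ ($z = \left(\left(-10\right) \left(-9\right) - - \frac{12}{5}\right)^{2} = \left(90 + \left(3 - \frac{4}{5} + \frac{1}{5}\right)\right)^{2} = \left(90 + \frac{12}{5}\right)^{2} = \left(\frac{462}{5}\right)^{2} = \frac{213444}{25} \approx 8537.8$)
$V{\left(t,M \right)} = \left(2 + M\right)^{2}$
$\frac{1}{V{\left(P,40 \right)} + z} = \frac{1}{\left(2 + 40\right)^{2} + \frac{213444}{25}} = \frac{1}{42^{2} + \frac{213444}{25}} = \frac{1}{1764 + \frac{213444}{25}} = \frac{1}{\frac{257544}{25}} = \frac{25}{257544}$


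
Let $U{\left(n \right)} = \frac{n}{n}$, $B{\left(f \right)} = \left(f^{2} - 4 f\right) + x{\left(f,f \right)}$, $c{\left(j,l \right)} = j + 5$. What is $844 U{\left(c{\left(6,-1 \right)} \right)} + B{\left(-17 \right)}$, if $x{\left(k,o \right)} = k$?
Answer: $1184$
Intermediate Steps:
$c{\left(j,l \right)} = 5 + j$
$B{\left(f \right)} = f^{2} - 3 f$ ($B{\left(f \right)} = \left(f^{2} - 4 f\right) + f = f^{2} - 3 f$)
$U{\left(n \right)} = 1$
$844 U{\left(c{\left(6,-1 \right)} \right)} + B{\left(-17 \right)} = 844 \cdot 1 - 17 \left(-3 - 17\right) = 844 - -340 = 844 + 340 = 1184$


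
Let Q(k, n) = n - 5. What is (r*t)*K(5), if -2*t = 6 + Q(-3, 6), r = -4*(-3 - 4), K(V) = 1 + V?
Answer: -588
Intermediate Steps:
Q(k, n) = -5 + n
r = 28 (r = -4*(-7) = 28)
t = -7/2 (t = -(6 + (-5 + 6))/2 = -(6 + 1)/2 = -½*7 = -7/2 ≈ -3.5000)
(r*t)*K(5) = (28*(-7/2))*(1 + 5) = -98*6 = -588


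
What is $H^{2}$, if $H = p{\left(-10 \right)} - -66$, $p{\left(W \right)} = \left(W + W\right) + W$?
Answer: $1296$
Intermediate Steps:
$p{\left(W \right)} = 3 W$ ($p{\left(W \right)} = 2 W + W = 3 W$)
$H = 36$ ($H = 3 \left(-10\right) - -66 = -30 + 66 = 36$)
$H^{2} = 36^{2} = 1296$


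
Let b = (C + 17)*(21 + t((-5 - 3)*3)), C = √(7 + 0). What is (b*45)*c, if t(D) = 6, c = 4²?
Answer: 330480 + 19440*√7 ≈ 3.8191e+5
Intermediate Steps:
c = 16
C = √7 ≈ 2.6458
b = 459 + 27*√7 (b = (√7 + 17)*(21 + 6) = (17 + √7)*27 = 459 + 27*√7 ≈ 530.44)
(b*45)*c = ((459 + 27*√7)*45)*16 = (20655 + 1215*√7)*16 = 330480 + 19440*√7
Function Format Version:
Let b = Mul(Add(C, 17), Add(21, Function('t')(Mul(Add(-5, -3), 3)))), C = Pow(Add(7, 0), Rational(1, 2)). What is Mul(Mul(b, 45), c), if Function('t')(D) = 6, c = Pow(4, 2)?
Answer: Add(330480, Mul(19440, Pow(7, Rational(1, 2)))) ≈ 3.8191e+5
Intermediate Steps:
c = 16
C = Pow(7, Rational(1, 2)) ≈ 2.6458
b = Add(459, Mul(27, Pow(7, Rational(1, 2)))) (b = Mul(Add(Pow(7, Rational(1, 2)), 17), Add(21, 6)) = Mul(Add(17, Pow(7, Rational(1, 2))), 27) = Add(459, Mul(27, Pow(7, Rational(1, 2)))) ≈ 530.44)
Mul(Mul(b, 45), c) = Mul(Mul(Add(459, Mul(27, Pow(7, Rational(1, 2)))), 45), 16) = Mul(Add(20655, Mul(1215, Pow(7, Rational(1, 2)))), 16) = Add(330480, Mul(19440, Pow(7, Rational(1, 2))))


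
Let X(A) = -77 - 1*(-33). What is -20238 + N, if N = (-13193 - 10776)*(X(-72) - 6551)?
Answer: 158055317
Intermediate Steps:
X(A) = -44 (X(A) = -77 + 33 = -44)
N = 158075555 (N = (-13193 - 10776)*(-44 - 6551) = -23969*(-6595) = 158075555)
-20238 + N = -20238 + 158075555 = 158055317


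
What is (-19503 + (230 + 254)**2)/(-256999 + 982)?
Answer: -214753/256017 ≈ -0.83882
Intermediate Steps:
(-19503 + (230 + 254)**2)/(-256999 + 982) = (-19503 + 484**2)/(-256017) = (-19503 + 234256)*(-1/256017) = 214753*(-1/256017) = -214753/256017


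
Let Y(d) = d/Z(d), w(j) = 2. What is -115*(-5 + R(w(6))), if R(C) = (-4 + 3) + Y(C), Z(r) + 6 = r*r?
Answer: 805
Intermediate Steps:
Z(r) = -6 + r² (Z(r) = -6 + r*r = -6 + r²)
Y(d) = d/(-6 + d²)
R(C) = -1 + C/(-6 + C²) (R(C) = (-4 + 3) + C/(-6 + C²) = -1 + C/(-6 + C²))
-115*(-5 + R(w(6))) = -115*(-5 + (6 + 2 - 1*2²)/(-6 + 2²)) = -115*(-5 + (6 + 2 - 1*4)/(-6 + 4)) = -115*(-5 + (6 + 2 - 4)/(-2)) = -115*(-5 - ½*4) = -115*(-5 - 2) = -115*(-7) = 805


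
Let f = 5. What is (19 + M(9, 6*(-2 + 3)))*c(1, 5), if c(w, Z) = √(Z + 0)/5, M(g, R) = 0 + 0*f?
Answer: 19*√5/5 ≈ 8.4971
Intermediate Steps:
M(g, R) = 0 (M(g, R) = 0 + 0*5 = 0 + 0 = 0)
c(w, Z) = √Z/5 (c(w, Z) = √Z*(⅕) = √Z/5)
(19 + M(9, 6*(-2 + 3)))*c(1, 5) = (19 + 0)*(√5/5) = 19*(√5/5) = 19*√5/5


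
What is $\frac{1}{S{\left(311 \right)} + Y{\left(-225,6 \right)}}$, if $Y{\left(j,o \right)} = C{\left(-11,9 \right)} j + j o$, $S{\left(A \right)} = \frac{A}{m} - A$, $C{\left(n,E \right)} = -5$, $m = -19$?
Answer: $- \frac{19}{10495} \approx -0.0018104$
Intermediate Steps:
$S{\left(A \right)} = - \frac{20 A}{19}$ ($S{\left(A \right)} = \frac{A}{-19} - A = A \left(- \frac{1}{19}\right) - A = - \frac{A}{19} - A = - \frac{20 A}{19}$)
$Y{\left(j,o \right)} = - 5 j + j o$
$\frac{1}{S{\left(311 \right)} + Y{\left(-225,6 \right)}} = \frac{1}{\left(- \frac{20}{19}\right) 311 - 225 \left(-5 + 6\right)} = \frac{1}{- \frac{6220}{19} - 225} = \frac{1}{- \frac{10495}{19}} = - \frac{19}{10495}$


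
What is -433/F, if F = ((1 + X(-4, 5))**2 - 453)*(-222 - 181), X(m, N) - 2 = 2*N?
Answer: -433/114452 ≈ -0.0037832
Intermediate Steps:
X(m, N) = 2 + 2*N
F = 114452 (F = ((1 + (2 + 2*5))**2 - 453)*(-222 - 181) = ((1 + (2 + 10))**2 - 453)*(-403) = ((1 + 12)**2 - 453)*(-403) = (13**2 - 453)*(-403) = (169 - 453)*(-403) = -284*(-403) = 114452)
-433/F = -433/114452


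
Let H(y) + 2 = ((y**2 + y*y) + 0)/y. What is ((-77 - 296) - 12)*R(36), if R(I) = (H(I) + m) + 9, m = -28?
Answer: -19635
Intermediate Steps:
H(y) = -2 + 2*y (H(y) = -2 + ((y**2 + y*y) + 0)/y = -2 + ((y**2 + y**2) + 0)/y = -2 + (2*y**2 + 0)/y = -2 + (2*y**2)/y = -2 + 2*y)
R(I) = -21 + 2*I (R(I) = ((-2 + 2*I) - 28) + 9 = (-30 + 2*I) + 9 = -21 + 2*I)
((-77 - 296) - 12)*R(36) = ((-77 - 296) - 12)*(-21 + 2*36) = (-373 - 12)*(-21 + 72) = -385*51 = -19635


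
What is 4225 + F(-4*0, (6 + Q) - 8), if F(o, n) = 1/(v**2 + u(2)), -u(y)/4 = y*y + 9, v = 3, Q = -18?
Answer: 181674/43 ≈ 4225.0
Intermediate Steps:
u(y) = -36 - 4*y**2 (u(y) = -4*(y*y + 9) = -4*(y**2 + 9) = -4*(9 + y**2) = -36 - 4*y**2)
F(o, n) = -1/43 (F(o, n) = 1/(3**2 + (-36 - 4*2**2)) = 1/(9 + (-36 - 4*4)) = 1/(9 + (-36 - 16)) = 1/(9 - 52) = 1/(-43) = -1/43)
4225 + F(-4*0, (6 + Q) - 8) = 4225 - 1/43 = 181674/43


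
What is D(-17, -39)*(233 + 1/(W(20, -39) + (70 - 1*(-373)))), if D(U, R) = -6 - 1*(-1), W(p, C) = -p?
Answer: -492800/423 ≈ -1165.0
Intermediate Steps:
D(U, R) = -5 (D(U, R) = -6 + 1 = -5)
D(-17, -39)*(233 + 1/(W(20, -39) + (70 - 1*(-373)))) = -5*(233 + 1/(-1*20 + (70 - 1*(-373)))) = -5*(233 + 1/(-20 + (70 + 373))) = -5*(233 + 1/(-20 + 443)) = -5*(233 + 1/423) = -5*98560/423 = -492800/423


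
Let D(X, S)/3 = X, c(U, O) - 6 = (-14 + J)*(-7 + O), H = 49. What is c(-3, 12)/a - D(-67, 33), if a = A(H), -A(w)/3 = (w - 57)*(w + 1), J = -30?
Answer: 120493/600 ≈ 200.82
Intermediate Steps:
A(w) = -3*(1 + w)*(-57 + w) (A(w) = -3*(w - 57)*(w + 1) = -3*(-57 + w)*(1 + w) = -3*(1 + w)*(-57 + w))
c(U, O) = 314 - 44*O (c(U, O) = 6 + (-14 - 30)*(-7 + O) = 6 - 44*(-7 + O) = 6 + (308 - 44*O) = 314 - 44*O)
a = 1200 (a = 171 - 3*49² + 168*49 = 171 - 3*2401 + 8232 = 171 - 7203 + 8232 = 1200)
D(X, S) = 3*X
c(-3, 12)/a - D(-67, 33) = (314 - 44*12)/1200 - 3*(-67) = (314 - 528)*(1/1200) - 1*(-201) = -214*1/1200 + 201 = -107/600 + 201 = 120493/600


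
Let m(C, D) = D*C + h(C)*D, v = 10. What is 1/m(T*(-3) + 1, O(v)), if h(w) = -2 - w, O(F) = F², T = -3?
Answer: -1/200 ≈ -0.0050000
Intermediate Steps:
m(C, D) = C*D + D*(-2 - C) (m(C, D) = D*C + (-2 - C)*D = C*D + D*(-2 - C))
1/m(T*(-3) + 1, O(v)) = 1/(-2*10²) = 1/(-2*100) = 1/(-200) = -1/200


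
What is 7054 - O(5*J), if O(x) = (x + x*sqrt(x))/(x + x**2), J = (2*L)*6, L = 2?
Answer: 853533/121 - 2*sqrt(30)/121 ≈ 7053.9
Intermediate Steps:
J = 24 (J = (2*2)*6 = 4*6 = 24)
O(x) = (x + x**(3/2))/(x + x**2)
7054 - O(5*J) = 7054 - (1 + sqrt(5*24))/(1 + 5*24) = 7054 - (1 + sqrt(120))/(1 + 120) = 7054 - (1 + 2*sqrt(30))/121 = 7054 - (1/121 + 2*sqrt(30)/121) = 7054 + (-1/121 - 2*sqrt(30)/121) = 853533/121 - 2*sqrt(30)/121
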